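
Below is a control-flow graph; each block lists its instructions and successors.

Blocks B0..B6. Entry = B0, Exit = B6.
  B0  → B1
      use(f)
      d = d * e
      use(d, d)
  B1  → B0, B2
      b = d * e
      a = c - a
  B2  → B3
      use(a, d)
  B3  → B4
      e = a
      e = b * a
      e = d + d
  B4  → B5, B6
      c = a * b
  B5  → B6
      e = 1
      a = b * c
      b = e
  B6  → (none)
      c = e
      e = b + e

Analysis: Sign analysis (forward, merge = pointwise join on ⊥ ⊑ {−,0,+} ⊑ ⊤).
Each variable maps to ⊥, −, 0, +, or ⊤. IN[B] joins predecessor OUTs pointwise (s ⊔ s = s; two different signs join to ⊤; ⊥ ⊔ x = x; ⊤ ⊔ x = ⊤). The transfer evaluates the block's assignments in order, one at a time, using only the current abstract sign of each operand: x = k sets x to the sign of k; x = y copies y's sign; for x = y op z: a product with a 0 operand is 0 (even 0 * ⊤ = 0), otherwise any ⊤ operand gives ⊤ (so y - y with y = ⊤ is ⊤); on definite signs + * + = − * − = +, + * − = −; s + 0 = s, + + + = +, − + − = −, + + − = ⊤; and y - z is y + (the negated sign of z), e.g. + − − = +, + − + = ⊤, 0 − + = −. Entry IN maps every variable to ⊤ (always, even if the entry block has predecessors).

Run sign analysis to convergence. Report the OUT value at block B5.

Per-block solution:
  B0:  IN=(all ⊤)  OUT=(all ⊤)
  B1:  IN=(all ⊤)  OUT=(all ⊤)
  B2:  IN=(all ⊤)  OUT=(all ⊤)
  B3:  IN=(all ⊤)  OUT=(all ⊤)
  B4:  IN=(all ⊤)  OUT=(all ⊤)
  B5:  IN=(all ⊤)  OUT={b:+, e:+; rest ⊤}
  B6:  IN=(all ⊤)  OUT=(all ⊤)

Merge at B5: IN[B5] = OUT[B4] = {a: ⊤, b: ⊤, c: ⊤, d: ⊤, e: ⊤, f: ⊤}
Applying B5's transfer function to that IN value gives OUT[B5] (row B5 above).

Answer: {a: ⊤, b: +, c: ⊤, d: ⊤, e: +, f: ⊤}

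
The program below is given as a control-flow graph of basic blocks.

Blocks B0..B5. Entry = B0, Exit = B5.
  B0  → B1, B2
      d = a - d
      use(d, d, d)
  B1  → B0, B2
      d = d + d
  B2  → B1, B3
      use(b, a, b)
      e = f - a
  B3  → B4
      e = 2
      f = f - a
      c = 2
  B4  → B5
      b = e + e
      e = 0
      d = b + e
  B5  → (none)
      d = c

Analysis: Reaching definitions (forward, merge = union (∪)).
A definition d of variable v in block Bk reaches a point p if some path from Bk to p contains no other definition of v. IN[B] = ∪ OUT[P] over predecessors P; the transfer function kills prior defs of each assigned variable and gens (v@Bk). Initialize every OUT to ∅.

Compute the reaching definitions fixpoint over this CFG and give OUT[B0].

Answer: {d@B0, e@B2}

Trace:
Per-block solution:
  B0:  IN={d@B1, e@B2}  OUT={d@B0, e@B2}
  B1:  IN={d@B0, d@B1, e@B2}  OUT={d@B1, e@B2}
  B2:  IN={d@B0, d@B1, e@B2}  OUT={d@B0, d@B1, e@B2}
  B3:  IN={d@B0, d@B1, e@B2}  OUT={c@B3, d@B0, d@B1, e@B3, f@B3}
  B4:  IN={c@B3, d@B0, d@B1, e@B3, f@B3}  OUT={b@B4, c@B3, d@B4, e@B4, f@B3}
  B5:  IN={b@B4, c@B3, d@B4, e@B4, f@B3}  OUT={b@B4, c@B3, d@B5, e@B4, f@B3}

Merge at B0 (entry node, so the boundary value {} is joined with the incoming edge(s)): IN[B0] = {} ⊔ OUT[B1] = {d@B1, e@B2}
Applying B0's transfer function to that IN value gives OUT[B0] (row B0 above).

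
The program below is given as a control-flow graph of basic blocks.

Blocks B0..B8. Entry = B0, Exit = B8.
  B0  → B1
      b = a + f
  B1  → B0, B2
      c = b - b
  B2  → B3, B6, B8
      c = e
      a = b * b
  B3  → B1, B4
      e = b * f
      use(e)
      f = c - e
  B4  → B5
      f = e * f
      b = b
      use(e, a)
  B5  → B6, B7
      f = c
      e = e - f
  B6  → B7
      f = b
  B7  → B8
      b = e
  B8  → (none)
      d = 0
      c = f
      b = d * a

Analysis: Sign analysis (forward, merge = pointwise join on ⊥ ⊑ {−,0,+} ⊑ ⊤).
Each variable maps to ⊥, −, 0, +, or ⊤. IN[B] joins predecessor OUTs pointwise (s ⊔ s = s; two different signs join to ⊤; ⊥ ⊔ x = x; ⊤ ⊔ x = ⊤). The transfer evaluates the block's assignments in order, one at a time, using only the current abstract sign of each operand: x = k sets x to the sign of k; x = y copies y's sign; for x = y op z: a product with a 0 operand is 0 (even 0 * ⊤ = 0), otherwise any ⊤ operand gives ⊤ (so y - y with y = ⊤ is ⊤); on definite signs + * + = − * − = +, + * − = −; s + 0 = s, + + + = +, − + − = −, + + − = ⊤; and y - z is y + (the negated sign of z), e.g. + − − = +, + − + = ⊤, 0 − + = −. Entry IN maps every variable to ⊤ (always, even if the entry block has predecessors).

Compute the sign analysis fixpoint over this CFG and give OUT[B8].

Per-block solution:
  B0:  IN=(all ⊤)  OUT=(all ⊤)
  B1:  IN=(all ⊤)  OUT=(all ⊤)
  B2:  IN=(all ⊤)  OUT=(all ⊤)
  B3:  IN=(all ⊤)  OUT=(all ⊤)
  B4:  IN=(all ⊤)  OUT=(all ⊤)
  B5:  IN=(all ⊤)  OUT=(all ⊤)
  B6:  IN=(all ⊤)  OUT=(all ⊤)
  B7:  IN=(all ⊤)  OUT=(all ⊤)
  B8:  IN=(all ⊤)  OUT={b:0, d:0; rest ⊤}

Merge at B8: IN[B8] = OUT[B2] ⊔ OUT[B7] = {a: ⊤, b: ⊤, c: ⊤, d: ⊤, e: ⊤, f: ⊤}
Applying B8's transfer function to that IN value gives OUT[B8] (row B8 above).

Answer: {a: ⊤, b: 0, c: ⊤, d: 0, e: ⊤, f: ⊤}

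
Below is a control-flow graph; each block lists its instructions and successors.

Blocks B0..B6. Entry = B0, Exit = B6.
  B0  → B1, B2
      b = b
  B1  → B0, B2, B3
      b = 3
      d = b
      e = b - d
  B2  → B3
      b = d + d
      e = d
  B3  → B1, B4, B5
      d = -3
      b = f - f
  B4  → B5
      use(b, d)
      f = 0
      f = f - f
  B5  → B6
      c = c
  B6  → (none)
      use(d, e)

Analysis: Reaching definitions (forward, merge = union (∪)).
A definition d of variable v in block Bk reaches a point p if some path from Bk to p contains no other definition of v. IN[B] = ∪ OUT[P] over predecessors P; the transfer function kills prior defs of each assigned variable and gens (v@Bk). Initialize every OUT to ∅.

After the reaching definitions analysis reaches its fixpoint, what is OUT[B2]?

Converged values:
  B0:   IN={b@B1, d@B1, e@B1}   OUT={b@B0, d@B1, e@B1}
  B1:   IN={b@B0, b@B3, d@B1, d@B3, e@B1, e@B2}   OUT={b@B1, d@B1, e@B1}
  B2:   IN={b@B0, b@B1, d@B1, e@B1}   OUT={b@B2, d@B1, e@B2}
  B3:   IN={b@B1, b@B2, d@B1, e@B1, e@B2}   OUT={b@B3, d@B3, e@B1, e@B2}
  B4:   IN={b@B3, d@B3, e@B1, e@B2}   OUT={b@B3, d@B3, e@B1, e@B2, f@B4}
  B5:   IN={b@B3, d@B3, e@B1, e@B2, f@B4}   OUT={b@B3, c@B5, d@B3, e@B1, e@B2, f@B4}
  B6:   IN={b@B3, c@B5, d@B3, e@B1, e@B2, f@B4}   OUT={b@B3, c@B5, d@B3, e@B1, e@B2, f@B4}

Merge at B2: IN[B2] = OUT[B0] ⊔ OUT[B1] = {b@B0, b@B1, d@B1, e@B1}
Applying B2's transfer function to that IN value gives OUT[B2] (row B2 above).

Answer: {b@B2, d@B1, e@B2}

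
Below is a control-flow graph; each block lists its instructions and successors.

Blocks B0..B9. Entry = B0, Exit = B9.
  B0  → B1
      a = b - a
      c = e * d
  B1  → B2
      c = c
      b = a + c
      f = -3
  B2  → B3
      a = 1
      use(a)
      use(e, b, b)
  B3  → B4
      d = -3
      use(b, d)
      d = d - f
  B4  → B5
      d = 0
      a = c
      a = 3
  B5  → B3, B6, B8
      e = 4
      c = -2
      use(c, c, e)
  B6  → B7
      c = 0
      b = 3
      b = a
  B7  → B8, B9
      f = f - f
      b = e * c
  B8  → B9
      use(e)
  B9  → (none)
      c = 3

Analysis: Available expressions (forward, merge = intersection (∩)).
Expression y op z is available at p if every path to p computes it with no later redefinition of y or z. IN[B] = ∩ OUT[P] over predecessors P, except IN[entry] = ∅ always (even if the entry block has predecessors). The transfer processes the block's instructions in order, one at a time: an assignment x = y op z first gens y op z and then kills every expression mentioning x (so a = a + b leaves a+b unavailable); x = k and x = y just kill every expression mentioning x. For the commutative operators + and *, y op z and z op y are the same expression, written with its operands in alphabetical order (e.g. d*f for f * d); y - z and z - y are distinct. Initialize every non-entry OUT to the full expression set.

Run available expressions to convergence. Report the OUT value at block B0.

Per-block solution:
  B0: | IN={} | OUT={d*e}
  B1: | IN={d*e} | OUT={a+c, d*e}
  B2: | IN={a+c, d*e} | OUT={d*e}
  B3: | IN={} | OUT={}
  B4: | IN={} | OUT={}
  B5: | IN={} | OUT={}
  B6: | IN={} | OUT={}
  B7: | IN={} | OUT={c*e}
  B8: | IN={} | OUT={}
  B9: | IN={} | OUT={}

B0 is the boundary node: IN[B0] = {}
Applying B0's transfer function to that IN value gives OUT[B0] (row B0 above).

Answer: {d*e}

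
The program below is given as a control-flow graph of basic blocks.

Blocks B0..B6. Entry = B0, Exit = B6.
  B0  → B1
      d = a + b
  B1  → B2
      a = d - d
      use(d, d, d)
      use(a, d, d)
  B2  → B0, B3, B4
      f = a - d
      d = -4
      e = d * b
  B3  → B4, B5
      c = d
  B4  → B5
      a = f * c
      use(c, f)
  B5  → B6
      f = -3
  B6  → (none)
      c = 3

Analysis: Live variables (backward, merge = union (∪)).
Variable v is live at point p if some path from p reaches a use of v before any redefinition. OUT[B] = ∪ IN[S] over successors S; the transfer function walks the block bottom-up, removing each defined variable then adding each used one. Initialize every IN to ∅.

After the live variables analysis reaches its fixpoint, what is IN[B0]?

Answer: {a, b, c}

Working:
Fixpoint table:
  B0:   IN={a, b, c}   OUT={b, c, d}
  B1:   IN={b, c, d}   OUT={a, b, c, d}
  B2:   IN={a, b, c, d}   OUT={a, b, c, d, f}
  B3:   IN={d, f}   OUT={c, f}
  B4:   IN={c, f}   OUT={}
  B5:   IN={}   OUT={}
  B6:   IN={}   OUT={}

Merge at B0: OUT[B0] = IN[B1] = {b, c, d}
Applying B0's transfer function to that OUT value gives IN[B0] (row B0 above).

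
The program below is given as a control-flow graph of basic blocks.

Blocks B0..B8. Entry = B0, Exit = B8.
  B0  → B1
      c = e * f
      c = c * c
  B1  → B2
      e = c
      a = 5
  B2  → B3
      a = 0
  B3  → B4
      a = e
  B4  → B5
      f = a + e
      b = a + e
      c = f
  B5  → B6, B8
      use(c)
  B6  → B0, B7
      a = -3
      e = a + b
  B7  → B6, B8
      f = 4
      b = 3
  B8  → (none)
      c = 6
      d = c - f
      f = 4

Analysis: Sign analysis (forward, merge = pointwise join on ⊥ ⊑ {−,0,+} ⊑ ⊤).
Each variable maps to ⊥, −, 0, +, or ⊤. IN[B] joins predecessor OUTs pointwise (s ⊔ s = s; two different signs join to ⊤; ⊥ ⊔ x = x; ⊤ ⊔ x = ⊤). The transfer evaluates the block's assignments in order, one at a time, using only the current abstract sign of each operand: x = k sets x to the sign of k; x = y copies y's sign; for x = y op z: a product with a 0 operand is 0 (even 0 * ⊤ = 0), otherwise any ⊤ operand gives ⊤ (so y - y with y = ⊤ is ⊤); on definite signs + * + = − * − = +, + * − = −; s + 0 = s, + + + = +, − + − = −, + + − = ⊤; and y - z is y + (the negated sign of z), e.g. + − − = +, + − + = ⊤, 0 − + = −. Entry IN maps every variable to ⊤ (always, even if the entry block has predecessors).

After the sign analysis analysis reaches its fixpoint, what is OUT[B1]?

Converged values:
  B0:  IN=(all ⊤)  OUT=(all ⊤)
  B1:  IN=(all ⊤)  OUT={a:+; rest ⊤}
  B2:  IN={a:+; rest ⊤}  OUT={a:0; rest ⊤}
  B3:  IN={a:0; rest ⊤}  OUT=(all ⊤)
  B4:  IN=(all ⊤)  OUT=(all ⊤)
  B5:  IN=(all ⊤)  OUT=(all ⊤)
  B6:  IN=(all ⊤)  OUT={a:-; rest ⊤}
  B7:  IN={a:-; rest ⊤}  OUT={a:-, b:+, f:+; rest ⊤}
  B8:  IN=(all ⊤)  OUT={c:+, f:+; rest ⊤}

Merge at B1: IN[B1] = OUT[B0] = {a: ⊤, b: ⊤, c: ⊤, d: ⊤, e: ⊤, f: ⊤}
Applying B1's transfer function to that IN value gives OUT[B1] (row B1 above).

Answer: {a: +, b: ⊤, c: ⊤, d: ⊤, e: ⊤, f: ⊤}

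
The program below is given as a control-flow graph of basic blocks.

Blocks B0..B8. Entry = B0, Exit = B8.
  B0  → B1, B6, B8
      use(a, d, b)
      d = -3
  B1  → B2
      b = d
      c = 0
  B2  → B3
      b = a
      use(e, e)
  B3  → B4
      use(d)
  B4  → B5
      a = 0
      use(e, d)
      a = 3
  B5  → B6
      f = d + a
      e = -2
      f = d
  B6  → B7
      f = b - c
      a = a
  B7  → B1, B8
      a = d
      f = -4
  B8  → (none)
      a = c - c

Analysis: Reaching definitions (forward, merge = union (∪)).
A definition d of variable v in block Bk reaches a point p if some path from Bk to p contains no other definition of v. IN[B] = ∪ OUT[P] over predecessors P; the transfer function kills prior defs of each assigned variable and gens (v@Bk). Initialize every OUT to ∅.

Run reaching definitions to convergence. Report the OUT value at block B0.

Fixpoint table:
  B0:   IN={}   OUT={d@B0}
  B1:   IN={a@B7, b@B2, c@B1, d@B0, e@B5, f@B7}   OUT={a@B7, b@B1, c@B1, d@B0, e@B5, f@B7}
  B2:   IN={a@B7, b@B1, c@B1, d@B0, e@B5, f@B7}   OUT={a@B7, b@B2, c@B1, d@B0, e@B5, f@B7}
  B3:   IN={a@B7, b@B2, c@B1, d@B0, e@B5, f@B7}   OUT={a@B7, b@B2, c@B1, d@B0, e@B5, f@B7}
  B4:   IN={a@B7, b@B2, c@B1, d@B0, e@B5, f@B7}   OUT={a@B4, b@B2, c@B1, d@B0, e@B5, f@B7}
  B5:   IN={a@B4, b@B2, c@B1, d@B0, e@B5, f@B7}   OUT={a@B4, b@B2, c@B1, d@B0, e@B5, f@B5}
  B6:   IN={a@B4, b@B2, c@B1, d@B0, e@B5, f@B5}   OUT={a@B6, b@B2, c@B1, d@B0, e@B5, f@B6}
  B7:   IN={a@B6, b@B2, c@B1, d@B0, e@B5, f@B6}   OUT={a@B7, b@B2, c@B1, d@B0, e@B5, f@B7}
  B8:   IN={a@B7, b@B2, c@B1, d@B0, e@B5, f@B7}   OUT={a@B8, b@B2, c@B1, d@B0, e@B5, f@B7}

B0 is the boundary node: IN[B0] = {}
Applying B0's transfer function to that IN value gives OUT[B0] (row B0 above).

Answer: {d@B0}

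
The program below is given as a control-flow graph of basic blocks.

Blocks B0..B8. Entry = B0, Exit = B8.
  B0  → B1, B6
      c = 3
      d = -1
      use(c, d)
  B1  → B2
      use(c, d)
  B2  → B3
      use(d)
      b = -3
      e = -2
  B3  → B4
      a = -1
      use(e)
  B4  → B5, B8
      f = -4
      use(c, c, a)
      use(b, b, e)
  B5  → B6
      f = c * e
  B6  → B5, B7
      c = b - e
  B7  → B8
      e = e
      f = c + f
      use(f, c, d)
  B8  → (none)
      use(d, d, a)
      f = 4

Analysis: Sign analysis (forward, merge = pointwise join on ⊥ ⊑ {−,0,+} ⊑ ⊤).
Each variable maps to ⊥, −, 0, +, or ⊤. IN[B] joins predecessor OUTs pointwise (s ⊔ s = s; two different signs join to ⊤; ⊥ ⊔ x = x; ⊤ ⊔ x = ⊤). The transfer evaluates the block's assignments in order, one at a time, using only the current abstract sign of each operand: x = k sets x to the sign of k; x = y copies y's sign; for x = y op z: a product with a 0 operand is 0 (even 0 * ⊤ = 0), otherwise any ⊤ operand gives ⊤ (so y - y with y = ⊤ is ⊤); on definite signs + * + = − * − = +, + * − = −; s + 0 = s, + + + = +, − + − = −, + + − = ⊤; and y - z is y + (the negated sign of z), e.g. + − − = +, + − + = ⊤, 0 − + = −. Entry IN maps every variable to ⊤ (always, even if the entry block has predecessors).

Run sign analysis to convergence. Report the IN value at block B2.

Answer: {a: ⊤, b: ⊤, c: +, d: -, e: ⊤, f: ⊤}

Derivation:
Converged values:
  B0:  IN=(all ⊤)  OUT={c:+, d:-; rest ⊤}
  B1:  IN={c:+, d:-; rest ⊤}  OUT={c:+, d:-; rest ⊤}
  B2:  IN={c:+, d:-; rest ⊤}  OUT={b:-, c:+, d:-, e:-; rest ⊤}
  B3:  IN={b:-, c:+, d:-, e:-; rest ⊤}  OUT={a:-, b:-, c:+, d:-, e:-; rest ⊤}
  B4:  IN={a:-, b:-, c:+, d:-, e:-; rest ⊤}  OUT={a:-, b:-, c:+, d:-, e:-, f:-; rest ⊤}
  B5:  IN={d:-; rest ⊤}  OUT={d:-; rest ⊤}
  B6:  IN={d:-; rest ⊤}  OUT={d:-; rest ⊤}
  B7:  IN={d:-; rest ⊤}  OUT={d:-; rest ⊤}
  B8:  IN={d:-; rest ⊤}  OUT={d:-, f:+; rest ⊤}

Merge at B2: IN[B2] = OUT[B1] = {a: ⊤, b: ⊤, c: +, d: -, e: ⊤, f: ⊤}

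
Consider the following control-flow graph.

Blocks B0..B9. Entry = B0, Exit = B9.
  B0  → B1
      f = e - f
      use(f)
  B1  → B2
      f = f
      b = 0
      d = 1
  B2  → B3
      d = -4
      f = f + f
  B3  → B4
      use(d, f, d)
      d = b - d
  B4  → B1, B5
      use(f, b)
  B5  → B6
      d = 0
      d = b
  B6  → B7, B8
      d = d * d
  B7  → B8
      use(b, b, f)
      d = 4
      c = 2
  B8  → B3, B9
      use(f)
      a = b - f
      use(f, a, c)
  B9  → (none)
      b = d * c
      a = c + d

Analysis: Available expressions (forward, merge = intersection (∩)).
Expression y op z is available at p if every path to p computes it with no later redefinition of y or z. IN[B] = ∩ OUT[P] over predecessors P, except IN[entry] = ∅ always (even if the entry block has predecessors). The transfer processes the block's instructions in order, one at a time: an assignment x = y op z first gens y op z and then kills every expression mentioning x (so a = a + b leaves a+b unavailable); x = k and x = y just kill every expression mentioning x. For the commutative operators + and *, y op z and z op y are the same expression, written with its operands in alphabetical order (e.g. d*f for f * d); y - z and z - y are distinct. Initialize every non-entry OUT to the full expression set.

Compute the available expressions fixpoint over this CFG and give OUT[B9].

Answer: {c*d, c+d}

Derivation:
Fixpoint table:
  B0:  IN={}  OUT={}
  B1:  IN={}  OUT={}
  B2:  IN={}  OUT={}
  B3:  IN={}  OUT={}
  B4:  IN={}  OUT={}
  B5:  IN={}  OUT={}
  B6:  IN={}  OUT={}
  B7:  IN={}  OUT={}
  B8:  IN={}  OUT={b-f}
  B9:  IN={b-f}  OUT={c*d, c+d}

Merge at B9: IN[B9] = OUT[B8] = {b-f}
Applying B9's transfer function to that IN value gives OUT[B9] (row B9 above).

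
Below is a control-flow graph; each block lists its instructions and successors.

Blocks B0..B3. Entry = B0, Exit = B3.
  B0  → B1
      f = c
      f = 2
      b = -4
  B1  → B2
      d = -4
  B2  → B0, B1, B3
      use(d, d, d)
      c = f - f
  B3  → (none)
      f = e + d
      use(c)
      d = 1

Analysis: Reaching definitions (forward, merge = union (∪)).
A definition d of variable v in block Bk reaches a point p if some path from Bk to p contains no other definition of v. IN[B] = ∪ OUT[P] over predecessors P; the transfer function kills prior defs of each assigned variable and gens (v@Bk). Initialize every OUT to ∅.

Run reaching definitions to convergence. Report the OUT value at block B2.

Answer: {b@B0, c@B2, d@B1, f@B0}

Working:
Per-block solution:
  B0:   IN={b@B0, c@B2, d@B1, f@B0}   OUT={b@B0, c@B2, d@B1, f@B0}
  B1:   IN={b@B0, c@B2, d@B1, f@B0}   OUT={b@B0, c@B2, d@B1, f@B0}
  B2:   IN={b@B0, c@B2, d@B1, f@B0}   OUT={b@B0, c@B2, d@B1, f@B0}
  B3:   IN={b@B0, c@B2, d@B1, f@B0}   OUT={b@B0, c@B2, d@B3, f@B3}

Merge at B2: IN[B2] = OUT[B1] = {b@B0, c@B2, d@B1, f@B0}
Applying B2's transfer function to that IN value gives OUT[B2] (row B2 above).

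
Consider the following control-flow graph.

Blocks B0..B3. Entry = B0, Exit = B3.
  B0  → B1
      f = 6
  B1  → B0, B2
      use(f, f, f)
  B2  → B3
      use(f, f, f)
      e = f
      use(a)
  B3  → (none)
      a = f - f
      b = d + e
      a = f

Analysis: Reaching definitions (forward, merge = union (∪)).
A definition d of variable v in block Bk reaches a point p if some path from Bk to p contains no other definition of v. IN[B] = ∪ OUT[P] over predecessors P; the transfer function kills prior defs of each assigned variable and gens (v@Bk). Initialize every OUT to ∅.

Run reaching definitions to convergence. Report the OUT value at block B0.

Per-block solution:
  B0: | IN={f@B0} | OUT={f@B0}
  B1: | IN={f@B0} | OUT={f@B0}
  B2: | IN={f@B0} | OUT={e@B2, f@B0}
  B3: | IN={e@B2, f@B0} | OUT={a@B3, b@B3, e@B2, f@B0}

Merge at B0 (entry node, so the boundary value {} is joined with the incoming edge(s)): IN[B0] = {} ⊔ OUT[B1] = {f@B0}
Applying B0's transfer function to that IN value gives OUT[B0] (row B0 above).

Answer: {f@B0}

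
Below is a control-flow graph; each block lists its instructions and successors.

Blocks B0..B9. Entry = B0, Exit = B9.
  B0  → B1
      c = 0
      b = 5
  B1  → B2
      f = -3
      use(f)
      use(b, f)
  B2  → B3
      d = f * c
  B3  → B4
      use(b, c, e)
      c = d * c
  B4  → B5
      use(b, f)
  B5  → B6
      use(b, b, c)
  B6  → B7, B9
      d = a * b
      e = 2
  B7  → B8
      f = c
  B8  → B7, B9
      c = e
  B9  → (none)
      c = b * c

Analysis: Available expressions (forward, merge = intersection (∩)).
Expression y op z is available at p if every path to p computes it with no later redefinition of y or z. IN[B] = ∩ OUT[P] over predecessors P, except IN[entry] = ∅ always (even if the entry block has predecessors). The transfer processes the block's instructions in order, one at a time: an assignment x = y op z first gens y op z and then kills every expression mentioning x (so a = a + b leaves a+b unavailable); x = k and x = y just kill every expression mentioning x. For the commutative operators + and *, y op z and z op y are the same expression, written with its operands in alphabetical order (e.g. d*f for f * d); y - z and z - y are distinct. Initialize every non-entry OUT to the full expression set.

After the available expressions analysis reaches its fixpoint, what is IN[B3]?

Per-block solution:
  B0: | IN={} | OUT={}
  B1: | IN={} | OUT={}
  B2: | IN={} | OUT={c*f}
  B3: | IN={c*f} | OUT={}
  B4: | IN={} | OUT={}
  B5: | IN={} | OUT={}
  B6: | IN={} | OUT={a*b}
  B7: | IN={a*b} | OUT={a*b}
  B8: | IN={a*b} | OUT={a*b}
  B9: | IN={a*b} | OUT={a*b}

Merge at B3: IN[B3] = OUT[B2] = {c*f}

Answer: {c*f}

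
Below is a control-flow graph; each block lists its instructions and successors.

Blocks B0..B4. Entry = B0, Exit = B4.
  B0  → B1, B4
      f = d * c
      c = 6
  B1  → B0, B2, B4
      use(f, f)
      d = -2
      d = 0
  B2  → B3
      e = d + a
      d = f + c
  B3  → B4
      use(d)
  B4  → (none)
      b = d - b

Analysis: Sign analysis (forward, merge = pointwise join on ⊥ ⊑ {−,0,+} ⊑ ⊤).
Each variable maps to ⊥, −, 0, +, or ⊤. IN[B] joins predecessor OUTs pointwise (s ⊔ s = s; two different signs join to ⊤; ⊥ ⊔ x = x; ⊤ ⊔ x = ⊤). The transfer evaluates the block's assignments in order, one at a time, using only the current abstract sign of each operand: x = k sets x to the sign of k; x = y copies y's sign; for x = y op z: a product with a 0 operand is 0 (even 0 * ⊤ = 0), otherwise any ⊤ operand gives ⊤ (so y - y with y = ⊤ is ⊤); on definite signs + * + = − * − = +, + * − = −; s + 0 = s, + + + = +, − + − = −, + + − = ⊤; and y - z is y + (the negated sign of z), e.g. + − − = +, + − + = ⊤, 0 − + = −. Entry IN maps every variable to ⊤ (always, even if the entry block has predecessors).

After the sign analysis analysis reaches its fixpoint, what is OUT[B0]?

Answer: {a: ⊤, b: ⊤, c: +, d: ⊤, e: ⊤, f: ⊤}

Derivation:
Converged values:
  B0:  IN=(all ⊤)  OUT={c:+; rest ⊤}
  B1:  IN={c:+; rest ⊤}  OUT={c:+, d:0; rest ⊤}
  B2:  IN={c:+, d:0; rest ⊤}  OUT={c:+; rest ⊤}
  B3:  IN={c:+; rest ⊤}  OUT={c:+; rest ⊤}
  B4:  IN={c:+; rest ⊤}  OUT={c:+; rest ⊤}

Merge at B0 (entry node, so the boundary value (all ⊤) is joined with the incoming edge(s)): IN[B0] = (all ⊤) ⊔ OUT[B1] = {a: ⊤, b: ⊤, c: ⊤, d: ⊤, e: ⊤, f: ⊤}
Applying B0's transfer function to that IN value gives OUT[B0] (row B0 above).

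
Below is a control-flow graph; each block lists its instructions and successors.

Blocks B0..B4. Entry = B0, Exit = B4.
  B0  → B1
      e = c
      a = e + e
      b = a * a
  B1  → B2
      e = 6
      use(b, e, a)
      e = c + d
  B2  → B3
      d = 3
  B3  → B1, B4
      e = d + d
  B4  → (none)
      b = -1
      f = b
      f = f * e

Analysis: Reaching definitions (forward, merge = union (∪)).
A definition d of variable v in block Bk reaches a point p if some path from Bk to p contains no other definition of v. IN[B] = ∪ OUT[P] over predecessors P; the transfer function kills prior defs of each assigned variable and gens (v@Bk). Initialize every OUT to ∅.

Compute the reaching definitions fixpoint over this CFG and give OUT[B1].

Answer: {a@B0, b@B0, d@B2, e@B1}

Trace:
Converged values:
  B0:  IN={}  OUT={a@B0, b@B0, e@B0}
  B1:  IN={a@B0, b@B0, d@B2, e@B0, e@B3}  OUT={a@B0, b@B0, d@B2, e@B1}
  B2:  IN={a@B0, b@B0, d@B2, e@B1}  OUT={a@B0, b@B0, d@B2, e@B1}
  B3:  IN={a@B0, b@B0, d@B2, e@B1}  OUT={a@B0, b@B0, d@B2, e@B3}
  B4:  IN={a@B0, b@B0, d@B2, e@B3}  OUT={a@B0, b@B4, d@B2, e@B3, f@B4}

Merge at B1: IN[B1] = OUT[B0] ⊔ OUT[B3] = {a@B0, b@B0, d@B2, e@B0, e@B3}
Applying B1's transfer function to that IN value gives OUT[B1] (row B1 above).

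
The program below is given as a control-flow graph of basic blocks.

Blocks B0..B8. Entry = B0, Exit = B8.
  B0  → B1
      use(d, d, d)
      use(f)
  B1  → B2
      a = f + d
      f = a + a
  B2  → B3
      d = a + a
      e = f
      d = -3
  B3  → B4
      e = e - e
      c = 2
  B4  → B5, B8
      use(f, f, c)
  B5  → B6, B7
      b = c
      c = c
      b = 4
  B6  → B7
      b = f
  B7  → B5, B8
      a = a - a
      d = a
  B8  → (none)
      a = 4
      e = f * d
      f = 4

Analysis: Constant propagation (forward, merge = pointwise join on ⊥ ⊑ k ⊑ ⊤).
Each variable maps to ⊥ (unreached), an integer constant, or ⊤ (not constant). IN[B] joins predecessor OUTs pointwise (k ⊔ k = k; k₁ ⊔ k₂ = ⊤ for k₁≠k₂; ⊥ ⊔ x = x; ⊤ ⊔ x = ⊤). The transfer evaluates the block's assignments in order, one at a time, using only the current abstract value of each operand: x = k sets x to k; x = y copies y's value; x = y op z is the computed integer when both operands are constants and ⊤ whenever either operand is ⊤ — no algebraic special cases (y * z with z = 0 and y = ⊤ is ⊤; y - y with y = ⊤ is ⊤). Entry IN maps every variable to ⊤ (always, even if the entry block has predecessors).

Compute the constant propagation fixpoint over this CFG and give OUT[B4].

Per-block solution:
  B0:   IN=(all ⊤)   OUT=(all ⊤)
  B1:   IN=(all ⊤)   OUT=(all ⊤)
  B2:   IN=(all ⊤)   OUT={d:-3; rest ⊤}
  B3:   IN={d:-3; rest ⊤}   OUT={c:2, d:-3; rest ⊤}
  B4:   IN={c:2, d:-3; rest ⊤}   OUT={c:2, d:-3; rest ⊤}
  B5:   IN={c:2; rest ⊤}   OUT={b:4, c:2; rest ⊤}
  B6:   IN={b:4, c:2; rest ⊤}   OUT={c:2; rest ⊤}
  B7:   IN={c:2; rest ⊤}   OUT={c:2; rest ⊤}
  B8:   IN={c:2; rest ⊤}   OUT={a:4, c:2, f:4; rest ⊤}

Merge at B4: IN[B4] = OUT[B3] = {a: ⊤, b: ⊤, c: 2, d: -3, e: ⊤, f: ⊤}
Applying B4's transfer function to that IN value gives OUT[B4] (row B4 above).

Answer: {a: ⊤, b: ⊤, c: 2, d: -3, e: ⊤, f: ⊤}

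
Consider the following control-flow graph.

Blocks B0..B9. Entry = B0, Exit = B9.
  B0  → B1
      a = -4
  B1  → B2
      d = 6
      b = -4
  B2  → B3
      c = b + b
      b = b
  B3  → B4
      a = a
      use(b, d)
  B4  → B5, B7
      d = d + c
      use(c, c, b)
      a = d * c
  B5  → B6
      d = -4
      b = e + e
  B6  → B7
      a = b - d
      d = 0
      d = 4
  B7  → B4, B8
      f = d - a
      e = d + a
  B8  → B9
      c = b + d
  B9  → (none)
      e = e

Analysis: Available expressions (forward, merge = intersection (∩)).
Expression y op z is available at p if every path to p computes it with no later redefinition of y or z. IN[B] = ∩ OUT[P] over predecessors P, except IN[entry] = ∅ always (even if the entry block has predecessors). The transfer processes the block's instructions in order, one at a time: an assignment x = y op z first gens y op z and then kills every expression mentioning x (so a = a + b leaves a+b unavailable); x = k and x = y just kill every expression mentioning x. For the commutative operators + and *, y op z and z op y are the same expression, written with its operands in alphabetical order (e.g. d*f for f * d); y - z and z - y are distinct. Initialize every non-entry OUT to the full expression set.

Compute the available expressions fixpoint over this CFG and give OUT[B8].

Per-block solution:
  B0:   IN={}   OUT={}
  B1:   IN={}   OUT={}
  B2:   IN={}   OUT={}
  B3:   IN={}   OUT={}
  B4:   IN={}   OUT={c*d}
  B5:   IN={c*d}   OUT={e+e}
  B6:   IN={e+e}   OUT={e+e}
  B7:   IN={}   OUT={a+d, d-a}
  B8:   IN={a+d, d-a}   OUT={a+d, b+d, d-a}
  B9:   IN={a+d, b+d, d-a}   OUT={a+d, b+d, d-a}

Merge at B8: IN[B8] = OUT[B7] = {a+d, d-a}
Applying B8's transfer function to that IN value gives OUT[B8] (row B8 above).

Answer: {a+d, b+d, d-a}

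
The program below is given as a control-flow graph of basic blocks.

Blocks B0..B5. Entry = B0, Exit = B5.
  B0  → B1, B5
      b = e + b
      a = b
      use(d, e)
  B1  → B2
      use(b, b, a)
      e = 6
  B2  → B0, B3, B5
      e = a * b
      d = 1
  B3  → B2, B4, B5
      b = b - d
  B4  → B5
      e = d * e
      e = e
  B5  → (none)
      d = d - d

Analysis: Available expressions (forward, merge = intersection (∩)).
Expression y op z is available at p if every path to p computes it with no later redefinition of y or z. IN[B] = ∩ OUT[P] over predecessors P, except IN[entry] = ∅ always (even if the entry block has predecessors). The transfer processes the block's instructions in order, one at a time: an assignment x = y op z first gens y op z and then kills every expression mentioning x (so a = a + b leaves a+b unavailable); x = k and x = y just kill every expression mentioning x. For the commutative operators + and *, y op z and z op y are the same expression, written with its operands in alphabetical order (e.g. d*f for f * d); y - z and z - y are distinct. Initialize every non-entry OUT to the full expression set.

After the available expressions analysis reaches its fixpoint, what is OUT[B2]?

Answer: {a*b}

Derivation:
Converged values:
  B0:  IN={}  OUT={}
  B1:  IN={}  OUT={}
  B2:  IN={}  OUT={a*b}
  B3:  IN={a*b}  OUT={}
  B4:  IN={}  OUT={}
  B5:  IN={}  OUT={}

Merge at B2: IN[B2] = OUT[B1] ∩ OUT[B3] = {}
Applying B2's transfer function to that IN value gives OUT[B2] (row B2 above).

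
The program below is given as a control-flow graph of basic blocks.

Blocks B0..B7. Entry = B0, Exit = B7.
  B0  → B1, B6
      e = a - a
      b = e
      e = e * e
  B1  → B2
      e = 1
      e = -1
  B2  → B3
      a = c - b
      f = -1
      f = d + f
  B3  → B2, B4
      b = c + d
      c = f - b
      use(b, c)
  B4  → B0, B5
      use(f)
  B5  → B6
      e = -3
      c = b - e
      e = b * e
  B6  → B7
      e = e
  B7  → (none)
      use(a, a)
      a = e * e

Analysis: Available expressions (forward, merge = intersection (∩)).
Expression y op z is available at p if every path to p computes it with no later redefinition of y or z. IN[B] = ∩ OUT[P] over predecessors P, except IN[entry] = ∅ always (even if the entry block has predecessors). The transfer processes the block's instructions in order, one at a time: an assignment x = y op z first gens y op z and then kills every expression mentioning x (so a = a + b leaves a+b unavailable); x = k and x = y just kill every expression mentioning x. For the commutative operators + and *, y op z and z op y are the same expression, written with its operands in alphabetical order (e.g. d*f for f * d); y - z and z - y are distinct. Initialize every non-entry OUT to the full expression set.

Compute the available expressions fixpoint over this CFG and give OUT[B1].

Per-block solution:
  B0:  IN={}  OUT={a-a}
  B1:  IN={a-a}  OUT={a-a}
  B2:  IN={}  OUT={c-b}
  B3:  IN={c-b}  OUT={f-b}
  B4:  IN={f-b}  OUT={f-b}
  B5:  IN={f-b}  OUT={f-b}
  B6:  IN={}  OUT={}
  B7:  IN={}  OUT={e*e}

Merge at B1: IN[B1] = OUT[B0] = {a-a}
Applying B1's transfer function to that IN value gives OUT[B1] (row B1 above).

Answer: {a-a}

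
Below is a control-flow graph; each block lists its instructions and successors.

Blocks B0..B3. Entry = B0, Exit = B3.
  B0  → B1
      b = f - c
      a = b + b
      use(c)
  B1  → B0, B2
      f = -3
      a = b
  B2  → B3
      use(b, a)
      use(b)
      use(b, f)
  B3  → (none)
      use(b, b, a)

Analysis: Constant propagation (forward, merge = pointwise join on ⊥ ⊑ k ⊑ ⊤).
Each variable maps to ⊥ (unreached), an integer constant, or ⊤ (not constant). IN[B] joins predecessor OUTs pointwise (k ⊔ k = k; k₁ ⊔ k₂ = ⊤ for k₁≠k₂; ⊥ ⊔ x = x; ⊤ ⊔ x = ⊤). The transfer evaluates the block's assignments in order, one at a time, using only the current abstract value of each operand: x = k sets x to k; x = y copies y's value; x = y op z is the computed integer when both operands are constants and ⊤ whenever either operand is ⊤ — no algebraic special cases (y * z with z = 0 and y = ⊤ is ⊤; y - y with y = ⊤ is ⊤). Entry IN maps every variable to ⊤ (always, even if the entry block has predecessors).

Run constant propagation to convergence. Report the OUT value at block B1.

Answer: {a: ⊤, b: ⊤, c: ⊤, d: ⊤, e: ⊤, f: -3}

Trace:
Per-block solution:
  B0:  IN=(all ⊤)  OUT=(all ⊤)
  B1:  IN=(all ⊤)  OUT={f:-3; rest ⊤}
  B2:  IN={f:-3; rest ⊤}  OUT={f:-3; rest ⊤}
  B3:  IN={f:-3; rest ⊤}  OUT={f:-3; rest ⊤}

Merge at B1: IN[B1] = OUT[B0] = {a: ⊤, b: ⊤, c: ⊤, d: ⊤, e: ⊤, f: ⊤}
Applying B1's transfer function to that IN value gives OUT[B1] (row B1 above).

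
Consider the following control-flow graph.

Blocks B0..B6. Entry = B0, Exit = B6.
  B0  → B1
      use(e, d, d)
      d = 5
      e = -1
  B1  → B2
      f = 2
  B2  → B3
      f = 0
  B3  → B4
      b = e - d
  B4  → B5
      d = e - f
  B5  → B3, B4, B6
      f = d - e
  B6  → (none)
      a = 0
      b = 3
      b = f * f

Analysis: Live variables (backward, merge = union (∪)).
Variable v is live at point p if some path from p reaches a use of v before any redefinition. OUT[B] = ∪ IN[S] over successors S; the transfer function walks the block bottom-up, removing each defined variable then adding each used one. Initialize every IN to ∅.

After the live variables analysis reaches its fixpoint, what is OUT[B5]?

Per-block solution:
  B0:   IN={d, e}   OUT={d, e}
  B1:   IN={d, e}   OUT={d, e}
  B2:   IN={d, e}   OUT={d, e, f}
  B3:   IN={d, e, f}   OUT={e, f}
  B4:   IN={e, f}   OUT={d, e}
  B5:   IN={d, e}   OUT={d, e, f}
  B6:   IN={f}   OUT={}

Merge at B5: OUT[B5] = IN[B3] ⊔ IN[B4] ⊔ IN[B6] = {d, e, f}

Answer: {d, e, f}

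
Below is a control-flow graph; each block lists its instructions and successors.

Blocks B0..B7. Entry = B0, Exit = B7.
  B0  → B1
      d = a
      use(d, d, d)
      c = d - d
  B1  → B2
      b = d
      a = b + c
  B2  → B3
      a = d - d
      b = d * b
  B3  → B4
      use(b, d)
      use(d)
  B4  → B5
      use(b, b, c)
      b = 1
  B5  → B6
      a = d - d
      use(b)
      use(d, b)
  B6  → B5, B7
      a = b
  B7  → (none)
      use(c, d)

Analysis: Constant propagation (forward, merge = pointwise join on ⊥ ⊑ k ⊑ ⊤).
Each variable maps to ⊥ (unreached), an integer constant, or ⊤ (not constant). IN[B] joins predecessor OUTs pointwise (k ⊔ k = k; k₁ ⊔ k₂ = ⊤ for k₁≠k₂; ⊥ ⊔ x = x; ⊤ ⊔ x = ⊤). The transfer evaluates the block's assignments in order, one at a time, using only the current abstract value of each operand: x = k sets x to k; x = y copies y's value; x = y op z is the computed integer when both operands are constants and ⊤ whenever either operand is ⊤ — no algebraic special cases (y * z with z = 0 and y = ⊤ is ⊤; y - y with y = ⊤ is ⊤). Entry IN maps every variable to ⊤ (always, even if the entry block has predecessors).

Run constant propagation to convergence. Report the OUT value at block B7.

Answer: {a: 1, b: 1, c: ⊤, d: ⊤, e: ⊤, f: ⊤}

Working:
Converged values:
  B0:   IN=(all ⊤)   OUT=(all ⊤)
  B1:   IN=(all ⊤)   OUT=(all ⊤)
  B2:   IN=(all ⊤)   OUT=(all ⊤)
  B3:   IN=(all ⊤)   OUT=(all ⊤)
  B4:   IN=(all ⊤)   OUT={b:1; rest ⊤}
  B5:   IN={b:1; rest ⊤}   OUT={b:1; rest ⊤}
  B6:   IN={b:1; rest ⊤}   OUT={a:1, b:1; rest ⊤}
  B7:   IN={a:1, b:1; rest ⊤}   OUT={a:1, b:1; rest ⊤}

Merge at B7: IN[B7] = OUT[B6] = {a: 1, b: 1, c: ⊤, d: ⊤, e: ⊤, f: ⊤}
Applying B7's transfer function to that IN value gives OUT[B7] (row B7 above).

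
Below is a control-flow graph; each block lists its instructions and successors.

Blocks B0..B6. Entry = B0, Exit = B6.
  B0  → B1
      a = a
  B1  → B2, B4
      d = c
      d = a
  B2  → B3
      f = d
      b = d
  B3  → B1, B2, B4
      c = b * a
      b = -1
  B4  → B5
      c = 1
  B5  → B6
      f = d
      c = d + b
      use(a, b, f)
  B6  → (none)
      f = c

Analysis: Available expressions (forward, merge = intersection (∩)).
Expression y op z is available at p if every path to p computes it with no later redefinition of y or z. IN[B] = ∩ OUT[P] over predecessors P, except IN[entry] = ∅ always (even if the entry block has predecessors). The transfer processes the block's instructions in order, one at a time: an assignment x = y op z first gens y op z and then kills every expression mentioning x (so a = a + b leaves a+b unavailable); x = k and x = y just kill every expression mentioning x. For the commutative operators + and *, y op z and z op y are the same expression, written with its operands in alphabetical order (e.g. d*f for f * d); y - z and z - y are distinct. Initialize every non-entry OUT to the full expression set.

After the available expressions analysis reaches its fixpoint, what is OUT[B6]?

Answer: {b+d}

Working:
Converged values:
  B0:   IN={}   OUT={}
  B1:   IN={}   OUT={}
  B2:   IN={}   OUT={}
  B3:   IN={}   OUT={}
  B4:   IN={}   OUT={}
  B5:   IN={}   OUT={b+d}
  B6:   IN={b+d}   OUT={b+d}

Merge at B6: IN[B6] = OUT[B5] = {b+d}
Applying B6's transfer function to that IN value gives OUT[B6] (row B6 above).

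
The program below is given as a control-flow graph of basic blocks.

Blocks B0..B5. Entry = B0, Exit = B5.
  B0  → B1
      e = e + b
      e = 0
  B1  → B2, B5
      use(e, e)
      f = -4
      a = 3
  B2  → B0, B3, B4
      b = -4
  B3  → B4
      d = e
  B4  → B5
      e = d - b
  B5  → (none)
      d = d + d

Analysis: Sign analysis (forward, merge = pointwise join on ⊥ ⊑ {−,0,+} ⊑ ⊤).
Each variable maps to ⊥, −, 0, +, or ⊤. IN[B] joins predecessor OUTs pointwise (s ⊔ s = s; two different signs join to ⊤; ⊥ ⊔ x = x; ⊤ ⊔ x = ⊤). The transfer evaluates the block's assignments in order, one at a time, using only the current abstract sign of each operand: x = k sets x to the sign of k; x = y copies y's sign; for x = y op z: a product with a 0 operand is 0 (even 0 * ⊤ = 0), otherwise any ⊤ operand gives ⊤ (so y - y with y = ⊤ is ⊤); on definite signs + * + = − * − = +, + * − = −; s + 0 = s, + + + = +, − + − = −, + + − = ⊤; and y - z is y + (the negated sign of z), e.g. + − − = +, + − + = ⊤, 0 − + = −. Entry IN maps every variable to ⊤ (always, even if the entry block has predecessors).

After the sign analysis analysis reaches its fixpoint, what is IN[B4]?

Per-block solution:
  B0: | IN=(all ⊤) | OUT={e:0; rest ⊤}
  B1: | IN={e:0; rest ⊤} | OUT={a:+, e:0, f:-; rest ⊤}
  B2: | IN={a:+, e:0, f:-; rest ⊤} | OUT={a:+, b:-, e:0, f:-; rest ⊤}
  B3: | IN={a:+, b:-, e:0, f:-; rest ⊤} | OUT={a:+, b:-, d:0, e:0, f:-; rest ⊤}
  B4: | IN={a:+, b:-, e:0, f:-; rest ⊤} | OUT={a:+, b:-, f:-; rest ⊤}
  B5: | IN={a:+, f:-; rest ⊤} | OUT={a:+, f:-; rest ⊤}

Merge at B4: IN[B4] = OUT[B2] ⊔ OUT[B3] = {a: +, b: -, c: ⊤, d: ⊤, e: 0, f: -}

Answer: {a: +, b: -, c: ⊤, d: ⊤, e: 0, f: -}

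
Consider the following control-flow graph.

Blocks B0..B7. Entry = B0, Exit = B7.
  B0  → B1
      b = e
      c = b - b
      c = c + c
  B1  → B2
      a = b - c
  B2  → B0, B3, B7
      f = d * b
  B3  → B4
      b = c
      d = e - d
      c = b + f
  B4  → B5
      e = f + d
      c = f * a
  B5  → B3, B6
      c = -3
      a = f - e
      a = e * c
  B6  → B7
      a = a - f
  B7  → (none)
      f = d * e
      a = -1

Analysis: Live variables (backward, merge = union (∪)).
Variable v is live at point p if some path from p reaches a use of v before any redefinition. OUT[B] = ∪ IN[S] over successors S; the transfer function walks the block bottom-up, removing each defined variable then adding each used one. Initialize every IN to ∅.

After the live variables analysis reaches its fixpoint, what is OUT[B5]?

Answer: {a, c, d, e, f}

Working:
Per-block solution:
  B0: | IN={d, e} | OUT={b, c, d, e}
  B1: | IN={b, c, d, e} | OUT={a, b, c, d, e}
  B2: | IN={a, b, c, d, e} | OUT={a, c, d, e, f}
  B3: | IN={a, c, d, e, f} | OUT={a, d, f}
  B4: | IN={a, d, f} | OUT={d, e, f}
  B5: | IN={d, e, f} | OUT={a, c, d, e, f}
  B6: | IN={a, d, e, f} | OUT={d, e}
  B7: | IN={d, e} | OUT={}

Merge at B5: OUT[B5] = IN[B3] ⊔ IN[B6] = {a, c, d, e, f}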